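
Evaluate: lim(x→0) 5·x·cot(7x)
This is a 0·∞ indeterminate form.

Rewrite 0·∞ as a quotient (0/0 or ∞/∞ form), then apply L'Hôpital's rule:
  lim(x→0) 5·x·cot(7x) = 5/7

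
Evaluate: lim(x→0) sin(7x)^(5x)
This is an exponential indeterminate form.

For exponential indeterminate forms, take the natural log:
  Let L = lim(x→0) sin(7x)^(5x)
  Then ln(L) = lim(x→0) [exponent × ln(base)]
  Evaluate using L'Hôpital or standard limits, then exponentiate.
  L = 1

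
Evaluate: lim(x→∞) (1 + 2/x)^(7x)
This is an exponential indeterminate form.

For exponential indeterminate forms, take the natural log:
  Let L = lim(x→∞) (1 + 2/x)^(7x)
  Then ln(L) = lim(x→∞) [exponent × ln(base)]
  Evaluate using L'Hôpital or standard limits, then exponentiate.
  L = e^(14)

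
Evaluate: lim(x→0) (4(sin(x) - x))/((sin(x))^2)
This is a 0/0 indeterminate form.

Apply L'Hôpital's rule: differentiate numerator and denominator separately.
  f(x) = -4·x + 4·sin(x)   ⇒   f'(x) = 4·cos(x) - 4
  g(x) = sin(x)^2   ⇒   g'(x) = 2·sin(x)·cos(x)
  lim(x→0) f'(x)/g'(x) = lim(x→0) (4·cos(x) - 4)/(2·sin(x)·cos(x))
  = 0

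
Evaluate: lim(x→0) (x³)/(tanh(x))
This is a 0/0 indeterminate form.

Apply L'Hôpital's rule: differentiate numerator and denominator separately.
  f(x) = x^3   ⇒   f'(x) = 3·x^2
  g(x) = tanh(x)   ⇒   g'(x) = 1 - tanh(x)^2
  lim(x→0) f'(x)/g'(x) = lim(x→0) (3·x^2)/(1 - tanh(x)^2)
  = 0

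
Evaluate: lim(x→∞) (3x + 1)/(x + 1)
This is an ∞/∞ indeterminate form.

Apply L'Hôpital's rule: differentiate numerator and denominator separately.
  f(x) = 3·x + 1   ⇒   f'(x) = 3
  g(x) = x + 1   ⇒   g'(x) = 1
  lim(x→∞) f'(x)/g'(x) = lim(x→∞) (3)/(1)
  = 3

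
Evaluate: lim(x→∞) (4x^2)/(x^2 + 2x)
This is an ∞/∞ indeterminate form.

Apply L'Hôpital's rule: differentiate numerator and denominator separately.
  f(x) = 4·x^2   ⇒   f'(x) = 8·x
  g(x) = x^2 + 2·x   ⇒   g'(x) = 2·x + 2
  lim(x→∞) f'(x)/g'(x) = lim(x→∞) (8·x)/(2·x + 2)
  = 4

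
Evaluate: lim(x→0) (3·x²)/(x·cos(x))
This is a 0/0 indeterminate form.

Apply L'Hôpital's rule: differentiate numerator and denominator separately.
  f(x) = 3·x^2   ⇒   f'(x) = 6·x
  g(x) = x·cos(x)   ⇒   g'(x) = -x·sin(x) + cos(x)
  lim(x→0) f'(x)/g'(x) = lim(x→0) (6·x)/(-x·sin(x) + cos(x))
  = 0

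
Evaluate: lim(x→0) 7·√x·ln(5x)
This is a 0·∞ indeterminate form.

Rewrite 0·∞ as a quotient (0/0 or ∞/∞ form), then apply L'Hôpital's rule:
  lim(x→0) 7·√x·ln(5x) = 0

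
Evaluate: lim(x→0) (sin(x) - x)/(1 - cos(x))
This is a 0/0 indeterminate form.

Apply L'Hôpital's rule: differentiate numerator and denominator separately.
  f(x) = -x + sin(x)   ⇒   f'(x) = cos(x) - 1
  g(x) = 1 - cos(x)   ⇒   g'(x) = sin(x)
  lim(x→0) f'(x)/g'(x) = lim(x→0) (cos(x) - 1)/(sin(x))
  = 0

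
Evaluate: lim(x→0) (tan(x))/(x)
This is a 0/0 indeterminate form.

Apply L'Hôpital's rule: differentiate numerator and denominator separately.
  f(x) = tan(x)   ⇒   f'(x) = tan(x)^2 + 1
  g(x) = x   ⇒   g'(x) = 1
  lim(x→0) f'(x)/g'(x) = lim(x→0) (tan(x)^2 + 1)/(1)
  = 1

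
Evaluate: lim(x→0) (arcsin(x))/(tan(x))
This is a 0/0 indeterminate form.

Apply L'Hôpital's rule: differentiate numerator and denominator separately.
  f(x) = asin(x)   ⇒   f'(x) = 1/sqrt(1 - x^2)
  g(x) = tan(x)   ⇒   g'(x) = tan(x)^2 + 1
  lim(x→0) f'(x)/g'(x) = lim(x→0) (1/sqrt(1 - x^2))/(tan(x)^2 + 1)
  = 1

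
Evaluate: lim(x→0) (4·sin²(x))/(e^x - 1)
This is a 0/0 indeterminate form.

Apply L'Hôpital's rule: differentiate numerator and denominator separately.
  f(x) = 4·sin(x)^2   ⇒   f'(x) = 8·sin(x)·cos(x)
  g(x) = e^(x) - 1   ⇒   g'(x) = e^(x)
  lim(x→0) f'(x)/g'(x) = lim(x→0) (8·sin(x)·cos(x))/(e^(x))
  = 0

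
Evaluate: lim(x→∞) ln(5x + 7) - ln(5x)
This is an ∞-∞ indeterminate form.

Combine fractions or rationalize to convert ∞-∞ to 0/0 form:
  lim(x→∞) ln(5x + 7) - ln(5x) = 0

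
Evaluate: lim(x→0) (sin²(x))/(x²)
This is a 0/0 indeterminate form.

Apply L'Hôpital's rule: differentiate numerator and denominator separately.
  f(x) = sin(x)^2   ⇒   f'(x) = 2·sin(x)·cos(x)
  g(x) = x^2   ⇒   g'(x) = 2·x
  lim(x→0) f'(x)/g'(x) = lim(x→0) (2·sin(x)·cos(x))/(2·x)
  = 1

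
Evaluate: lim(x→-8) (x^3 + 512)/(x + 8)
This is a standard limit.

Factor or rationalize the expression:
  lim(x→-8) (x^3 + 512)/(x + 8) = 192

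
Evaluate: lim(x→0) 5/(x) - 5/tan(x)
This is an ∞-∞ indeterminate form.

Combine fractions or rationalize to convert ∞-∞ to 0/0 form:
  lim(x→0) 5/(x) - 5/tan(x) = 0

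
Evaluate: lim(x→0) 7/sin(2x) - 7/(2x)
This is an ∞-∞ indeterminate form.

Combine fractions or rationalize to convert ∞-∞ to 0/0 form:
  lim(x→0) 7/sin(2x) - 7/(2x) = 0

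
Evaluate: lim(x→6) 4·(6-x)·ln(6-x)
This is a 0·∞ indeterminate form.

Rewrite 0·∞ as a quotient (0/0 or ∞/∞ form), then apply L'Hôpital's rule:
  lim(x→6) 4·(6-x)·ln(6-x) = 0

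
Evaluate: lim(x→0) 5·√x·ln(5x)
This is a 0·∞ indeterminate form.

Rewrite 0·∞ as a quotient (0/0 or ∞/∞ form), then apply L'Hôpital's rule:
  lim(x→0) 5·√x·ln(5x) = 0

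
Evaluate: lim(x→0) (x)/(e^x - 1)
This is a 0/0 indeterminate form.

Apply L'Hôpital's rule: differentiate numerator and denominator separately.
  f(x) = x   ⇒   f'(x) = 1
  g(x) = e^(x) - 1   ⇒   g'(x) = e^(x)
  lim(x→0) f'(x)/g'(x) = lim(x→0) (1)/(e^(x))
  = 1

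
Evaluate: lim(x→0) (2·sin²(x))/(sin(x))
This is a 0/0 indeterminate form.

Apply L'Hôpital's rule: differentiate numerator and denominator separately.
  f(x) = 2·sin(x)^2   ⇒   f'(x) = 4·sin(x)·cos(x)
  g(x) = sin(x)   ⇒   g'(x) = cos(x)
  lim(x→0) f'(x)/g'(x) = lim(x→0) (4·sin(x)·cos(x))/(cos(x))
  = 0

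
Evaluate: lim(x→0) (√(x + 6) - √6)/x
This is a standard limit.

Factor or rationalize the expression:
  lim(x→0) (√(x + 6) - √6)/x = sqrt(6)/12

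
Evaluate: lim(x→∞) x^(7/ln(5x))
This is an exponential indeterminate form.

For exponential indeterminate forms, take the natural log:
  Let L = lim(x→∞) x^(7/ln(5x))
  Then ln(L) = lim(x→∞) [exponent × ln(base)]
  Evaluate using L'Hôpital or standard limits, then exponentiate.
  L = e^(7)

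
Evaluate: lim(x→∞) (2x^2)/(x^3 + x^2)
This is an ∞/∞ indeterminate form.

Apply L'Hôpital's rule: differentiate numerator and denominator separately.
  f(x) = 2·x^2   ⇒   f'(x) = 4·x
  g(x) = x^3 + x^2   ⇒   g'(x) = 3·x^2 + 2·x
  lim(x→∞) f'(x)/g'(x) = lim(x→∞) (4·x)/(3·x^2 + 2·x)
  = 0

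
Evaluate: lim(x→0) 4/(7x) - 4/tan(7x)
This is an ∞-∞ indeterminate form.

Combine fractions or rationalize to convert ∞-∞ to 0/0 form:
  lim(x→0) 4/(7x) - 4/tan(7x) = 0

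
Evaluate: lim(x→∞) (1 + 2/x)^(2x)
This is an exponential indeterminate form.

For exponential indeterminate forms, take the natural log:
  Let L = lim(x→∞) (1 + 2/x)^(2x)
  Then ln(L) = lim(x→∞) [exponent × ln(base)]
  Evaluate using L'Hôpital or standard limits, then exponentiate.
  L = e^(4)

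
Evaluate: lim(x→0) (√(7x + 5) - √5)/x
This is a standard limit.

Factor or rationalize the expression:
  lim(x→0) (√(7x + 5) - √5)/x = 7·sqrt(5)/10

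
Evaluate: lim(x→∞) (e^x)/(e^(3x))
This is an ∞/∞ indeterminate form.

Apply L'Hôpital's rule: differentiate numerator and denominator separately.
  f(x) = e^(x)   ⇒   f'(x) = e^(x)
  g(x) = e^(3·x)   ⇒   g'(x) = 3·e^(3·x)
  lim(x→∞) f'(x)/g'(x) = lim(x→∞) (e^(x))/(3·e^(3·x))
  = 0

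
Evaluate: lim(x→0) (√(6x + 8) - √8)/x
This is a standard limit.

Factor or rationalize the expression:
  lim(x→0) (√(6x + 8) - √8)/x = 3·sqrt(2)/4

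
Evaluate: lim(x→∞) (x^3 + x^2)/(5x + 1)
This is an ∞/∞ indeterminate form.

Apply L'Hôpital's rule: differentiate numerator and denominator separately.
  f(x) = x^3 + x^2   ⇒   f'(x) = 3·x^2 + 2·x
  g(x) = 5·x + 1   ⇒   g'(x) = 5
  lim(x→∞) f'(x)/g'(x) = lim(x→∞) (3·x^2 + 2·x)/(5)
  = ∞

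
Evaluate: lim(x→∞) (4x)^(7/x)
This is an exponential indeterminate form.

For exponential indeterminate forms, take the natural log:
  Let L = lim(x→∞) (4x)^(7/x)
  Then ln(L) = lim(x→∞) [exponent × ln(base)]
  Evaluate using L'Hôpital or standard limits, then exponentiate.
  L = 1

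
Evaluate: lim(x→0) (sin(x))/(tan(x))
This is a 0/0 indeterminate form.

Apply L'Hôpital's rule: differentiate numerator and denominator separately.
  f(x) = sin(x)   ⇒   f'(x) = cos(x)
  g(x) = tan(x)   ⇒   g'(x) = tan(x)^2 + 1
  lim(x→0) f'(x)/g'(x) = lim(x→0) (cos(x))/(tan(x)^2 + 1)
  = 1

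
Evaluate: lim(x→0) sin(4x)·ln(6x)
This is a 0·∞ indeterminate form.

Rewrite 0·∞ as a quotient (0/0 or ∞/∞ form), then apply L'Hôpital's rule:
  lim(x→0) sin(4x)·ln(6x) = 0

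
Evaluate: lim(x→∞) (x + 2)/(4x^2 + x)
This is an ∞/∞ indeterminate form.

Apply L'Hôpital's rule: differentiate numerator and denominator separately.
  f(x) = x + 2   ⇒   f'(x) = 1
  g(x) = 4·x^2 + x   ⇒   g'(x) = 8·x + 1
  lim(x→∞) f'(x)/g'(x) = lim(x→∞) (1)/(8·x + 1)
  = 0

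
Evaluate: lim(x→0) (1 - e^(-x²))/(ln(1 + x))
This is a 0/0 indeterminate form.

Apply L'Hôpital's rule: differentiate numerator and denominator separately.
  f(x) = 1 - e^(-x^2)   ⇒   f'(x) = 2·x·e^(-x^2)
  g(x) = ln(x + 1)   ⇒   g'(x) = 1/(x + 1)
  lim(x→0) f'(x)/g'(x) = lim(x→0) (2·x·e^(-x^2))/(1/(x + 1))
  = 0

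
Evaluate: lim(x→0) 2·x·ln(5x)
This is a 0·∞ indeterminate form.

Rewrite 0·∞ as a quotient (0/0 or ∞/∞ form), then apply L'Hôpital's rule:
  lim(x→0) 2·x·ln(5x) = 0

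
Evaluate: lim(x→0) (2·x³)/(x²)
This is a 0/0 indeterminate form.

Apply L'Hôpital's rule: differentiate numerator and denominator separately.
  f(x) = 2·x^3   ⇒   f'(x) = 6·x^2
  g(x) = x^2   ⇒   g'(x) = 2·x
  lim(x→0) f'(x)/g'(x) = lim(x→0) (6·x^2)/(2·x)
  = 0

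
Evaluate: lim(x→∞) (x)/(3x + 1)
This is an ∞/∞ indeterminate form.

Apply L'Hôpital's rule: differentiate numerator and denominator separately.
  f(x) = x   ⇒   f'(x) = 1
  g(x) = 3·x + 1   ⇒   g'(x) = 3
  lim(x→∞) f'(x)/g'(x) = lim(x→∞) (1)/(3)
  = 1/3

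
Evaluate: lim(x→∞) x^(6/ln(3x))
This is an exponential indeterminate form.

For exponential indeterminate forms, take the natural log:
  Let L = lim(x→∞) x^(6/ln(3x))
  Then ln(L) = lim(x→∞) [exponent × ln(base)]
  Evaluate using L'Hôpital or standard limits, then exponentiate.
  L = e^(6)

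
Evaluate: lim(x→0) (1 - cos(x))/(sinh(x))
This is a 0/0 indeterminate form.

Apply L'Hôpital's rule: differentiate numerator and denominator separately.
  f(x) = 1 - cos(x)   ⇒   f'(x) = sin(x)
  g(x) = sinh(x)   ⇒   g'(x) = cosh(x)
  lim(x→0) f'(x)/g'(x) = lim(x→0) (sin(x))/(cosh(x))
  = 0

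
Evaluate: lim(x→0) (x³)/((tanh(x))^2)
This is a 0/0 indeterminate form.

Apply L'Hôpital's rule: differentiate numerator and denominator separately.
  f(x) = x^3   ⇒   f'(x) = 3·x^2
  g(x) = tanh(x)^2   ⇒   g'(x) = (2 - 2·tanh(x)^2)·tanh(x)
  lim(x→0) f'(x)/g'(x) = lim(x→0) (3·x^2)/((2 - 2·tanh(x)^2)·tanh(x))
  = 0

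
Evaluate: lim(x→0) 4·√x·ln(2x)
This is a 0·∞ indeterminate form.

Rewrite 0·∞ as a quotient (0/0 or ∞/∞ form), then apply L'Hôpital's rule:
  lim(x→0) 4·√x·ln(2x) = 0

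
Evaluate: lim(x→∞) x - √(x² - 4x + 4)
This is an ∞-∞ indeterminate form.

Combine fractions or rationalize to convert ∞-∞ to 0/0 form:
  lim(x→∞) x - √(x² - 4x + 4) = 2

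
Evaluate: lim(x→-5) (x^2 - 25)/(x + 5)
This is a standard limit.

Factor or rationalize the expression:
  lim(x→-5) (x^2 - 25)/(x + 5) = -10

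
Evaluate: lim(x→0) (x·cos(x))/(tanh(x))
This is a 0/0 indeterminate form.

Apply L'Hôpital's rule: differentiate numerator and denominator separately.
  f(x) = x·cos(x)   ⇒   f'(x) = -x·sin(x) + cos(x)
  g(x) = tanh(x)   ⇒   g'(x) = 1 - tanh(x)^2
  lim(x→0) f'(x)/g'(x) = lim(x→0) (-x·sin(x) + cos(x))/(1 - tanh(x)^2)
  = 1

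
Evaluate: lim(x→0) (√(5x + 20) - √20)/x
This is a standard limit.

Factor or rationalize the expression:
  lim(x→0) (√(5x + 20) - √20)/x = sqrt(5)/4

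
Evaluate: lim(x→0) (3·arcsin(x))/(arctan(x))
This is a 0/0 indeterminate form.

Apply L'Hôpital's rule: differentiate numerator and denominator separately.
  f(x) = 3·asin(x)   ⇒   f'(x) = 3/sqrt(1 - x^2)
  g(x) = atan(x)   ⇒   g'(x) = 1/(x^2 + 1)
  lim(x→0) f'(x)/g'(x) = lim(x→0) (3/sqrt(1 - x^2))/(1/(x^2 + 1))
  = 3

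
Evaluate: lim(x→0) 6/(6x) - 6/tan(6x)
This is an ∞-∞ indeterminate form.

Combine fractions or rationalize to convert ∞-∞ to 0/0 form:
  lim(x→0) 6/(6x) - 6/tan(6x) = 0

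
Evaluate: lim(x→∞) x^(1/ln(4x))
This is an exponential indeterminate form.

For exponential indeterminate forms, take the natural log:
  Let L = lim(x→∞) x^(1/ln(4x))
  Then ln(L) = lim(x→∞) [exponent × ln(base)]
  Evaluate using L'Hôpital or standard limits, then exponentiate.
  L = e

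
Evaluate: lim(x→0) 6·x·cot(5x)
This is a 0·∞ indeterminate form.

Rewrite 0·∞ as a quotient (0/0 or ∞/∞ form), then apply L'Hôpital's rule:
  lim(x→0) 6·x·cot(5x) = 6/5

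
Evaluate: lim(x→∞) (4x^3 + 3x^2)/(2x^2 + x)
This is an ∞/∞ indeterminate form.

Apply L'Hôpital's rule: differentiate numerator and denominator separately.
  f(x) = 4·x^3 + 3·x^2   ⇒   f'(x) = 12·x^2 + 6·x
  g(x) = 2·x^2 + x   ⇒   g'(x) = 4·x + 1
  lim(x→∞) f'(x)/g'(x) = lim(x→∞) (12·x^2 + 6·x)/(4·x + 1)
  = ∞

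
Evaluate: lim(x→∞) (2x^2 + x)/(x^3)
This is an ∞/∞ indeterminate form.

Apply L'Hôpital's rule: differentiate numerator and denominator separately.
  f(x) = 2·x^2 + x   ⇒   f'(x) = 4·x + 1
  g(x) = x^3   ⇒   g'(x) = 3·x^2
  lim(x→∞) f'(x)/g'(x) = lim(x→∞) (4·x + 1)/(3·x^2)
  = 0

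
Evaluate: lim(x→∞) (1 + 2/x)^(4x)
This is an exponential indeterminate form.

For exponential indeterminate forms, take the natural log:
  Let L = lim(x→∞) (1 + 2/x)^(4x)
  Then ln(L) = lim(x→∞) [exponent × ln(base)]
  Evaluate using L'Hôpital or standard limits, then exponentiate.
  L = e^(8)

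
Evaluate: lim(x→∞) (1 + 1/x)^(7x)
This is an exponential indeterminate form.

For exponential indeterminate forms, take the natural log:
  Let L = lim(x→∞) (1 + 1/x)^(7x)
  Then ln(L) = lim(x→∞) [exponent × ln(base)]
  Evaluate using L'Hôpital or standard limits, then exponentiate.
  L = e^(7)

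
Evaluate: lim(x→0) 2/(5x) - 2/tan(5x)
This is an ∞-∞ indeterminate form.

Combine fractions or rationalize to convert ∞-∞ to 0/0 form:
  lim(x→0) 2/(5x) - 2/tan(5x) = 0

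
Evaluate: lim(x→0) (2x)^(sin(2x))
This is an exponential indeterminate form.

For exponential indeterminate forms, take the natural log:
  Let L = lim(x→0) (2x)^(sin(2x))
  Then ln(L) = lim(x→0) [exponent × ln(base)]
  Evaluate using L'Hôpital or standard limits, then exponentiate.
  L = 1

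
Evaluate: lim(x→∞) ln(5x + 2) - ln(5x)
This is an ∞-∞ indeterminate form.

Combine fractions or rationalize to convert ∞-∞ to 0/0 form:
  lim(x→∞) ln(5x + 2) - ln(5x) = 0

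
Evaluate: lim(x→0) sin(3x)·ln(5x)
This is a 0·∞ indeterminate form.

Rewrite 0·∞ as a quotient (0/0 or ∞/∞ form), then apply L'Hôpital's rule:
  lim(x→0) sin(3x)·ln(5x) = 0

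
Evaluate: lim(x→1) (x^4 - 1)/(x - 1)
This is a standard limit.

Factor or rationalize the expression:
  lim(x→1) (x^4 - 1)/(x - 1) = 4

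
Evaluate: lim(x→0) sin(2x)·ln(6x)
This is a 0·∞ indeterminate form.

Rewrite 0·∞ as a quotient (0/0 or ∞/∞ form), then apply L'Hôpital's rule:
  lim(x→0) sin(2x)·ln(6x) = 0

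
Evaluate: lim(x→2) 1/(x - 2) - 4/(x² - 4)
This is an ∞-∞ indeterminate form.

Combine fractions or rationalize to convert ∞-∞ to 0/0 form:
  lim(x→2) 1/(x - 2) - 4/(x² - 4) = 1/4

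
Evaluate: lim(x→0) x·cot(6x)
This is a 0·∞ indeterminate form.

Rewrite 0·∞ as a quotient (0/0 or ∞/∞ form), then apply L'Hôpital's rule:
  lim(x→0) x·cot(6x) = 1/6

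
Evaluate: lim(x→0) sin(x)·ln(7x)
This is a 0·∞ indeterminate form.

Rewrite 0·∞ as a quotient (0/0 or ∞/∞ form), then apply L'Hôpital's rule:
  lim(x→0) sin(x)·ln(7x) = 0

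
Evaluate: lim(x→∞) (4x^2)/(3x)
This is an ∞/∞ indeterminate form.

Apply L'Hôpital's rule: differentiate numerator and denominator separately.
  f(x) = 4·x^2   ⇒   f'(x) = 8·x
  g(x) = 3·x   ⇒   g'(x) = 3
  lim(x→∞) f'(x)/g'(x) = lim(x→∞) (8·x)/(3)
  = ∞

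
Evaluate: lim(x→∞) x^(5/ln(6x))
This is an exponential indeterminate form.

For exponential indeterminate forms, take the natural log:
  Let L = lim(x→∞) x^(5/ln(6x))
  Then ln(L) = lim(x→∞) [exponent × ln(base)]
  Evaluate using L'Hôpital or standard limits, then exponentiate.
  L = e^(5)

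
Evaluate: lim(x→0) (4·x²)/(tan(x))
This is a 0/0 indeterminate form.

Apply L'Hôpital's rule: differentiate numerator and denominator separately.
  f(x) = 4·x^2   ⇒   f'(x) = 8·x
  g(x) = tan(x)   ⇒   g'(x) = tan(x)^2 + 1
  lim(x→0) f'(x)/g'(x) = lim(x→0) (8·x)/(tan(x)^2 + 1)
  = 0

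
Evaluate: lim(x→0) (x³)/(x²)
This is a 0/0 indeterminate form.

Apply L'Hôpital's rule: differentiate numerator and denominator separately.
  f(x) = x^3   ⇒   f'(x) = 3·x^2
  g(x) = x^2   ⇒   g'(x) = 2·x
  lim(x→0) f'(x)/g'(x) = lim(x→0) (3·x^2)/(2·x)
  = 0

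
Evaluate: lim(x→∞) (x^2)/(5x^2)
This is an ∞/∞ indeterminate form.

Apply L'Hôpital's rule: differentiate numerator and denominator separately.
  f(x) = x^2   ⇒   f'(x) = 2·x
  g(x) = 5·x^2   ⇒   g'(x) = 10·x
  lim(x→∞) f'(x)/g'(x) = lim(x→∞) (2·x)/(10·x)
  = 1/5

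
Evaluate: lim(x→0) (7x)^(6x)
This is an exponential indeterminate form.

For exponential indeterminate forms, take the natural log:
  Let L = lim(x→0) (7x)^(6x)
  Then ln(L) = lim(x→0) [exponent × ln(base)]
  Evaluate using L'Hôpital or standard limits, then exponentiate.
  L = 1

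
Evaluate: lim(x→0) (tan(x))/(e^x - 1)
This is a 0/0 indeterminate form.

Apply L'Hôpital's rule: differentiate numerator and denominator separately.
  f(x) = tan(x)   ⇒   f'(x) = tan(x)^2 + 1
  g(x) = e^(x) - 1   ⇒   g'(x) = e^(x)
  lim(x→0) f'(x)/g'(x) = lim(x→0) (tan(x)^2 + 1)/(e^(x))
  = 1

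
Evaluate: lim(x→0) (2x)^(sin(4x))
This is an exponential indeterminate form.

For exponential indeterminate forms, take the natural log:
  Let L = lim(x→0) (2x)^(sin(4x))
  Then ln(L) = lim(x→0) [exponent × ln(base)]
  Evaluate using L'Hôpital or standard limits, then exponentiate.
  L = 1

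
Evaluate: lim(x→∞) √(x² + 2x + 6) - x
This is an ∞-∞ indeterminate form.

Combine fractions or rationalize to convert ∞-∞ to 0/0 form:
  lim(x→∞) √(x² + 2x + 6) - x = 1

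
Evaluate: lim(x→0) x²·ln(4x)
This is a 0·∞ indeterminate form.

Rewrite 0·∞ as a quotient (0/0 or ∞/∞ form), then apply L'Hôpital's rule:
  lim(x→0) x²·ln(4x) = 0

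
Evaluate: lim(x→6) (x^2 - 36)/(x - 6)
This is a standard limit.

Factor or rationalize the expression:
  lim(x→6) (x^2 - 36)/(x - 6) = 12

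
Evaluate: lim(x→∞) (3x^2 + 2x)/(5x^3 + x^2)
This is an ∞/∞ indeterminate form.

Apply L'Hôpital's rule: differentiate numerator and denominator separately.
  f(x) = 3·x^2 + 2·x   ⇒   f'(x) = 6·x + 2
  g(x) = 5·x^3 + x^2   ⇒   g'(x) = 15·x^2 + 2·x
  lim(x→∞) f'(x)/g'(x) = lim(x→∞) (6·x + 2)/(15·x^2 + 2·x)
  = 0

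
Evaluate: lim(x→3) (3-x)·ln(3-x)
This is a 0·∞ indeterminate form.

Rewrite 0·∞ as a quotient (0/0 or ∞/∞ form), then apply L'Hôpital's rule:
  lim(x→3) (3-x)·ln(3-x) = 0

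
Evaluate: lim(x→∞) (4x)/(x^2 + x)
This is an ∞/∞ indeterminate form.

Apply L'Hôpital's rule: differentiate numerator and denominator separately.
  f(x) = 4·x   ⇒   f'(x) = 4
  g(x) = x^2 + x   ⇒   g'(x) = 2·x + 1
  lim(x→∞) f'(x)/g'(x) = lim(x→∞) (4)/(2·x + 1)
  = 0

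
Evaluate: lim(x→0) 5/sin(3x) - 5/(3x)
This is an ∞-∞ indeterminate form.

Combine fractions or rationalize to convert ∞-∞ to 0/0 form:
  lim(x→0) 5/sin(3x) - 5/(3x) = 0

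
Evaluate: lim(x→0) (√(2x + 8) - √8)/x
This is a standard limit.

Factor or rationalize the expression:
  lim(x→0) (√(2x + 8) - √8)/x = sqrt(2)/4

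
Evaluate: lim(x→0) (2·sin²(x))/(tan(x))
This is a 0/0 indeterminate form.

Apply L'Hôpital's rule: differentiate numerator and denominator separately.
  f(x) = 2·sin(x)^2   ⇒   f'(x) = 4·sin(x)·cos(x)
  g(x) = tan(x)   ⇒   g'(x) = tan(x)^2 + 1
  lim(x→0) f'(x)/g'(x) = lim(x→0) (4·sin(x)·cos(x))/(tan(x)^2 + 1)
  = 0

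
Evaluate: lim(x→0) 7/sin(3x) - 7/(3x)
This is an ∞-∞ indeterminate form.

Combine fractions or rationalize to convert ∞-∞ to 0/0 form:
  lim(x→0) 7/sin(3x) - 7/(3x) = 0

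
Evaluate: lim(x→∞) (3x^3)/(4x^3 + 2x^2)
This is an ∞/∞ indeterminate form.

Apply L'Hôpital's rule: differentiate numerator and denominator separately.
  f(x) = 3·x^3   ⇒   f'(x) = 9·x^2
  g(x) = 4·x^3 + 2·x^2   ⇒   g'(x) = 12·x^2 + 4·x
  lim(x→∞) f'(x)/g'(x) = lim(x→∞) (9·x^2)/(12·x^2 + 4·x)
  = 3/4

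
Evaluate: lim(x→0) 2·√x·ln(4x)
This is a 0·∞ indeterminate form.

Rewrite 0·∞ as a quotient (0/0 or ∞/∞ form), then apply L'Hôpital's rule:
  lim(x→0) 2·√x·ln(4x) = 0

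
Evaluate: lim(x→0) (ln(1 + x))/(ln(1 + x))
This is a 0/0 indeterminate form.

Apply L'Hôpital's rule: differentiate numerator and denominator separately.
  f(x) = ln(x + 1)   ⇒   f'(x) = 1/(x + 1)
  g(x) = ln(x + 1)   ⇒   g'(x) = 1/(x + 1)
  lim(x→0) f'(x)/g'(x) = lim(x→0) (1/(x + 1))/(1/(x + 1))
  = 1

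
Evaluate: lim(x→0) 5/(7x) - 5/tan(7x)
This is an ∞-∞ indeterminate form.

Combine fractions or rationalize to convert ∞-∞ to 0/0 form:
  lim(x→0) 5/(7x) - 5/tan(7x) = 0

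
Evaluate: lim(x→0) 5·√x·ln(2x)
This is a 0·∞ indeterminate form.

Rewrite 0·∞ as a quotient (0/0 or ∞/∞ form), then apply L'Hôpital's rule:
  lim(x→0) 5·√x·ln(2x) = 0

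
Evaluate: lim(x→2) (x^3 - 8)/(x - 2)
This is a standard limit.

Factor or rationalize the expression:
  lim(x→2) (x^3 - 8)/(x - 2) = 12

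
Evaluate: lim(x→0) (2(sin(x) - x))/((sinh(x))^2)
This is a 0/0 indeterminate form.

Apply L'Hôpital's rule: differentiate numerator and denominator separately.
  f(x) = -2·x + 2·sin(x)   ⇒   f'(x) = 2·cos(x) - 2
  g(x) = sinh(x)^2   ⇒   g'(x) = 2·sinh(x)·cosh(x)
  lim(x→0) f'(x)/g'(x) = lim(x→0) (2·cos(x) - 2)/(2·sinh(x)·cosh(x))
  = 0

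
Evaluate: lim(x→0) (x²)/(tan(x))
This is a 0/0 indeterminate form.

Apply L'Hôpital's rule: differentiate numerator and denominator separately.
  f(x) = x^2   ⇒   f'(x) = 2·x
  g(x) = tan(x)   ⇒   g'(x) = tan(x)^2 + 1
  lim(x→0) f'(x)/g'(x) = lim(x→0) (2·x)/(tan(x)^2 + 1)
  = 0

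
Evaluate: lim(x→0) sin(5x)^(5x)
This is an exponential indeterminate form.

For exponential indeterminate forms, take the natural log:
  Let L = lim(x→0) sin(5x)^(5x)
  Then ln(L) = lim(x→0) [exponent × ln(base)]
  Evaluate using L'Hôpital or standard limits, then exponentiate.
  L = 1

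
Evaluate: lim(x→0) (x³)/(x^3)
This is a 0/0 indeterminate form.

Apply L'Hôpital's rule: differentiate numerator and denominator separately.
  f(x) = x^3   ⇒   f'(x) = 3·x^2
  g(x) = x^3   ⇒   g'(x) = 3·x^2
  lim(x→0) f'(x)/g'(x) = lim(x→0) (3·x^2)/(3·x^2)
  = 1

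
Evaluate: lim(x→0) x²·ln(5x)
This is a 0·∞ indeterminate form.

Rewrite 0·∞ as a quotient (0/0 or ∞/∞ form), then apply L'Hôpital's rule:
  lim(x→0) x²·ln(5x) = 0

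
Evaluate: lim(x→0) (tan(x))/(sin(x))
This is a 0/0 indeterminate form.

Apply L'Hôpital's rule: differentiate numerator and denominator separately.
  f(x) = tan(x)   ⇒   f'(x) = tan(x)^2 + 1
  g(x) = sin(x)   ⇒   g'(x) = cos(x)
  lim(x→0) f'(x)/g'(x) = lim(x→0) (tan(x)^2 + 1)/(cos(x))
  = 1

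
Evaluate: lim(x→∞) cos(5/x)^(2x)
This is an exponential indeterminate form.

For exponential indeterminate forms, take the natural log:
  Let L = lim(x→∞) cos(5/x)^(2x)
  Then ln(L) = lim(x→∞) [exponent × ln(base)]
  Evaluate using L'Hôpital or standard limits, then exponentiate.
  L = 1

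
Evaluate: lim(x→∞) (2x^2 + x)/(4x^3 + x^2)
This is an ∞/∞ indeterminate form.

Apply L'Hôpital's rule: differentiate numerator and denominator separately.
  f(x) = 2·x^2 + x   ⇒   f'(x) = 4·x + 1
  g(x) = 4·x^3 + x^2   ⇒   g'(x) = 12·x^2 + 2·x
  lim(x→∞) f'(x)/g'(x) = lim(x→∞) (4·x + 1)/(12·x^2 + 2·x)
  = 0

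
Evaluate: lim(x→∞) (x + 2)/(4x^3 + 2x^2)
This is an ∞/∞ indeterminate form.

Apply L'Hôpital's rule: differentiate numerator and denominator separately.
  f(x) = x + 2   ⇒   f'(x) = 1
  g(x) = 4·x^3 + 2·x^2   ⇒   g'(x) = 12·x^2 + 4·x
  lim(x→∞) f'(x)/g'(x) = lim(x→∞) (1)/(12·x^2 + 4·x)
  = 0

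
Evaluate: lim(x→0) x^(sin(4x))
This is an exponential indeterminate form.

For exponential indeterminate forms, take the natural log:
  Let L = lim(x→0) x^(sin(4x))
  Then ln(L) = lim(x→0) [exponent × ln(base)]
  Evaluate using L'Hôpital or standard limits, then exponentiate.
  L = 1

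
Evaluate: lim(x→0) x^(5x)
This is an exponential indeterminate form.

For exponential indeterminate forms, take the natural log:
  Let L = lim(x→0) x^(5x)
  Then ln(L) = lim(x→0) [exponent × ln(base)]
  Evaluate using L'Hôpital or standard limits, then exponentiate.
  L = 1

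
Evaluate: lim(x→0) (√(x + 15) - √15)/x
This is a standard limit.

Factor or rationalize the expression:
  lim(x→0) (√(x + 15) - √15)/x = sqrt(15)/30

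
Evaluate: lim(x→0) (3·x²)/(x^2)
This is a 0/0 indeterminate form.

Apply L'Hôpital's rule: differentiate numerator and denominator separately.
  f(x) = 3·x^2   ⇒   f'(x) = 6·x
  g(x) = x^2   ⇒   g'(x) = 2·x
  lim(x→0) f'(x)/g'(x) = lim(x→0) (6·x)/(2·x)
  = 3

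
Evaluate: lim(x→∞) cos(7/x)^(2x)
This is an exponential indeterminate form.

For exponential indeterminate forms, take the natural log:
  Let L = lim(x→∞) cos(7/x)^(2x)
  Then ln(L) = lim(x→∞) [exponent × ln(base)]
  Evaluate using L'Hôpital or standard limits, then exponentiate.
  L = 1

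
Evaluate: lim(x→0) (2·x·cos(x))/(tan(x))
This is a 0/0 indeterminate form.

Apply L'Hôpital's rule: differentiate numerator and denominator separately.
  f(x) = 2·x·cos(x)   ⇒   f'(x) = -2·x·sin(x) + 2·cos(x)
  g(x) = tan(x)   ⇒   g'(x) = tan(x)^2 + 1
  lim(x→0) f'(x)/g'(x) = lim(x→0) (-2·x·sin(x) + 2·cos(x))/(tan(x)^2 + 1)
  = 2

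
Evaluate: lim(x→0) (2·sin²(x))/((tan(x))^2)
This is a 0/0 indeterminate form.

Apply L'Hôpital's rule: differentiate numerator and denominator separately.
  f(x) = 2·sin(x)^2   ⇒   f'(x) = 4·sin(x)·cos(x)
  g(x) = tan(x)^2   ⇒   g'(x) = (2·tan(x)^2 + 2)·tan(x)
  lim(x→0) f'(x)/g'(x) = lim(x→0) (4·sin(x)·cos(x))/((2·tan(x)^2 + 2)·tan(x))
  = 2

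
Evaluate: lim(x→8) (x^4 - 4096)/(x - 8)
This is a standard limit.

Factor or rationalize the expression:
  lim(x→8) (x^4 - 4096)/(x - 8) = 2048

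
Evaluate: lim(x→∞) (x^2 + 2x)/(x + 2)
This is an ∞/∞ indeterminate form.

Apply L'Hôpital's rule: differentiate numerator and denominator separately.
  f(x) = x^2 + 2·x   ⇒   f'(x) = 2·x + 2
  g(x) = x + 2   ⇒   g'(x) = 1
  lim(x→∞) f'(x)/g'(x) = lim(x→∞) (2·x + 2)/(1)
  = ∞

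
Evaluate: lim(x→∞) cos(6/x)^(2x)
This is an exponential indeterminate form.

For exponential indeterminate forms, take the natural log:
  Let L = lim(x→∞) cos(6/x)^(2x)
  Then ln(L) = lim(x→∞) [exponent × ln(base)]
  Evaluate using L'Hôpital or standard limits, then exponentiate.
  L = 1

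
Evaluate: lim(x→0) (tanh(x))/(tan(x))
This is a 0/0 indeterminate form.

Apply L'Hôpital's rule: differentiate numerator and denominator separately.
  f(x) = tanh(x)   ⇒   f'(x) = 1 - tanh(x)^2
  g(x) = tan(x)   ⇒   g'(x) = tan(x)^2 + 1
  lim(x→0) f'(x)/g'(x) = lim(x→0) (1 - tanh(x)^2)/(tan(x)^2 + 1)
  = 1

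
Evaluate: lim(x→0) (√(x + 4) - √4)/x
This is a standard limit.

Factor or rationalize the expression:
  lim(x→0) (√(x + 4) - √4)/x = 1/4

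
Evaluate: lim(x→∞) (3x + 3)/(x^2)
This is an ∞/∞ indeterminate form.

Apply L'Hôpital's rule: differentiate numerator and denominator separately.
  f(x) = 3·x + 3   ⇒   f'(x) = 3
  g(x) = x^2   ⇒   g'(x) = 2·x
  lim(x→∞) f'(x)/g'(x) = lim(x→∞) (3)/(2·x)
  = 0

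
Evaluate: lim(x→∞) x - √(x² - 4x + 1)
This is an ∞-∞ indeterminate form.

Combine fractions or rationalize to convert ∞-∞ to 0/0 form:
  lim(x→∞) x - √(x² - 4x + 1) = 2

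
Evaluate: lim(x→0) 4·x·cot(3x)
This is a 0·∞ indeterminate form.

Rewrite 0·∞ as a quotient (0/0 or ∞/∞ form), then apply L'Hôpital's rule:
  lim(x→0) 4·x·cot(3x) = 4/3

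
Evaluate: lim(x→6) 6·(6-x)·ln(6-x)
This is a 0·∞ indeterminate form.

Rewrite 0·∞ as a quotient (0/0 or ∞/∞ form), then apply L'Hôpital's rule:
  lim(x→6) 6·(6-x)·ln(6-x) = 0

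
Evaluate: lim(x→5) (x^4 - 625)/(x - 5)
This is a standard limit.

Factor or rationalize the expression:
  lim(x→5) (x^4 - 625)/(x - 5) = 500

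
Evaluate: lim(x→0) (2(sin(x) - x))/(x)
This is a 0/0 indeterminate form.

Apply L'Hôpital's rule: differentiate numerator and denominator separately.
  f(x) = -2·x + 2·sin(x)   ⇒   f'(x) = 2·cos(x) - 2
  g(x) = x   ⇒   g'(x) = 1
  lim(x→0) f'(x)/g'(x) = lim(x→0) (2·cos(x) - 2)/(1)
  = 0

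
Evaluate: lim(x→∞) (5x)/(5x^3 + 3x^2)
This is an ∞/∞ indeterminate form.

Apply L'Hôpital's rule: differentiate numerator and denominator separately.
  f(x) = 5·x   ⇒   f'(x) = 5
  g(x) = 5·x^3 + 3·x^2   ⇒   g'(x) = 15·x^2 + 6·x
  lim(x→∞) f'(x)/g'(x) = lim(x→∞) (5)/(15·x^2 + 6·x)
  = 0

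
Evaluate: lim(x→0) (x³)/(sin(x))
This is a 0/0 indeterminate form.

Apply L'Hôpital's rule: differentiate numerator and denominator separately.
  f(x) = x^3   ⇒   f'(x) = 3·x^2
  g(x) = sin(x)   ⇒   g'(x) = cos(x)
  lim(x→0) f'(x)/g'(x) = lim(x→0) (3·x^2)/(cos(x))
  = 0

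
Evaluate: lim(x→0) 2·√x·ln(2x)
This is a 0·∞ indeterminate form.

Rewrite 0·∞ as a quotient (0/0 or ∞/∞ form), then apply L'Hôpital's rule:
  lim(x→0) 2·√x·ln(2x) = 0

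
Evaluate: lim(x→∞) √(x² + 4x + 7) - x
This is an ∞-∞ indeterminate form.

Combine fractions or rationalize to convert ∞-∞ to 0/0 form:
  lim(x→∞) √(x² + 4x + 7) - x = 2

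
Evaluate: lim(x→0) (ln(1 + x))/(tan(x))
This is a 0/0 indeterminate form.

Apply L'Hôpital's rule: differentiate numerator and denominator separately.
  f(x) = ln(x + 1)   ⇒   f'(x) = 1/(x + 1)
  g(x) = tan(x)   ⇒   g'(x) = tan(x)^2 + 1
  lim(x→0) f'(x)/g'(x) = lim(x→0) (1/(x + 1))/(tan(x)^2 + 1)
  = 1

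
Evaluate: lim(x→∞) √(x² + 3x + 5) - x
This is an ∞-∞ indeterminate form.

Combine fractions or rationalize to convert ∞-∞ to 0/0 form:
  lim(x→∞) √(x² + 3x + 5) - x = 3/2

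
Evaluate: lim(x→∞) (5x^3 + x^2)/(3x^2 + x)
This is an ∞/∞ indeterminate form.

Apply L'Hôpital's rule: differentiate numerator and denominator separately.
  f(x) = 5·x^3 + x^2   ⇒   f'(x) = 15·x^2 + 2·x
  g(x) = 3·x^2 + x   ⇒   g'(x) = 6·x + 1
  lim(x→∞) f'(x)/g'(x) = lim(x→∞) (15·x^2 + 2·x)/(6·x + 1)
  = ∞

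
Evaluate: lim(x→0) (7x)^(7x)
This is an exponential indeterminate form.

For exponential indeterminate forms, take the natural log:
  Let L = lim(x→0) (7x)^(7x)
  Then ln(L) = lim(x→0) [exponent × ln(base)]
  Evaluate using L'Hôpital or standard limits, then exponentiate.
  L = 1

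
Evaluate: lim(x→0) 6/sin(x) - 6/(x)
This is an ∞-∞ indeterminate form.

Combine fractions or rationalize to convert ∞-∞ to 0/0 form:
  lim(x→0) 6/sin(x) - 6/(x) = 0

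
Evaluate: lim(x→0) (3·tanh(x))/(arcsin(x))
This is a 0/0 indeterminate form.

Apply L'Hôpital's rule: differentiate numerator and denominator separately.
  f(x) = 3·tanh(x)   ⇒   f'(x) = 3 - 3·tanh(x)^2
  g(x) = asin(x)   ⇒   g'(x) = 1/sqrt(1 - x^2)
  lim(x→0) f'(x)/g'(x) = lim(x→0) (3 - 3·tanh(x)^2)/(1/sqrt(1 - x^2))
  = 3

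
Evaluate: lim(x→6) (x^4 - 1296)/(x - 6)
This is a standard limit.

Factor or rationalize the expression:
  lim(x→6) (x^4 - 1296)/(x - 6) = 864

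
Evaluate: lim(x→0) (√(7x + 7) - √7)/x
This is a standard limit.

Factor or rationalize the expression:
  lim(x→0) (√(7x + 7) - √7)/x = sqrt(7)/2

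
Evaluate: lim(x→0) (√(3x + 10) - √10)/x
This is a standard limit.

Factor or rationalize the expression:
  lim(x→0) (√(3x + 10) - √10)/x = 3·sqrt(10)/20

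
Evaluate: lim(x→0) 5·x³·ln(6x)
This is a 0·∞ indeterminate form.

Rewrite 0·∞ as a quotient (0/0 or ∞/∞ form), then apply L'Hôpital's rule:
  lim(x→0) 5·x³·ln(6x) = 0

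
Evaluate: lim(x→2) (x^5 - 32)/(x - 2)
This is a standard limit.

Factor or rationalize the expression:
  lim(x→2) (x^5 - 32)/(x - 2) = 80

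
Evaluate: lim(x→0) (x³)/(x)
This is a 0/0 indeterminate form.

Apply L'Hôpital's rule: differentiate numerator and denominator separately.
  f(x) = x^3   ⇒   f'(x) = 3·x^2
  g(x) = x   ⇒   g'(x) = 1
  lim(x→0) f'(x)/g'(x) = lim(x→0) (3·x^2)/(1)
  = 0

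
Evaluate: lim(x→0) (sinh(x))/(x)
This is a 0/0 indeterminate form.

Apply L'Hôpital's rule: differentiate numerator and denominator separately.
  f(x) = sinh(x)   ⇒   f'(x) = cosh(x)
  g(x) = x   ⇒   g'(x) = 1
  lim(x→0) f'(x)/g'(x) = lim(x→0) (cosh(x))/(1)
  = 1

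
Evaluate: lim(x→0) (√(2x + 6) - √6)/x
This is a standard limit.

Factor or rationalize the expression:
  lim(x→0) (√(2x + 6) - √6)/x = sqrt(6)/6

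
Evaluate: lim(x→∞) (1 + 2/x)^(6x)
This is an exponential indeterminate form.

For exponential indeterminate forms, take the natural log:
  Let L = lim(x→∞) (1 + 2/x)^(6x)
  Then ln(L) = lim(x→∞) [exponent × ln(base)]
  Evaluate using L'Hôpital or standard limits, then exponentiate.
  L = e^(12)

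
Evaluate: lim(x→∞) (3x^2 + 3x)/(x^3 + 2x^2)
This is an ∞/∞ indeterminate form.

Apply L'Hôpital's rule: differentiate numerator and denominator separately.
  f(x) = 3·x^2 + 3·x   ⇒   f'(x) = 6·x + 3
  g(x) = x^3 + 2·x^2   ⇒   g'(x) = 3·x^2 + 4·x
  lim(x→∞) f'(x)/g'(x) = lim(x→∞) (6·x + 3)/(3·x^2 + 4·x)
  = 0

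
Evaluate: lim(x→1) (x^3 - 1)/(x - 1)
This is a standard limit.

Factor or rationalize the expression:
  lim(x→1) (x^3 - 1)/(x - 1) = 3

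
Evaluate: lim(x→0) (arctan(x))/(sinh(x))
This is a 0/0 indeterminate form.

Apply L'Hôpital's rule: differentiate numerator and denominator separately.
  f(x) = atan(x)   ⇒   f'(x) = 1/(x^2 + 1)
  g(x) = sinh(x)   ⇒   g'(x) = cosh(x)
  lim(x→0) f'(x)/g'(x) = lim(x→0) (1/(x^2 + 1))/(cosh(x))
  = 1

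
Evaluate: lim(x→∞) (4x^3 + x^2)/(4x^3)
This is an ∞/∞ indeterminate form.

Apply L'Hôpital's rule: differentiate numerator and denominator separately.
  f(x) = 4·x^3 + x^2   ⇒   f'(x) = 12·x^2 + 2·x
  g(x) = 4·x^3   ⇒   g'(x) = 12·x^2
  lim(x→∞) f'(x)/g'(x) = lim(x→∞) (12·x^2 + 2·x)/(12·x^2)
  = 1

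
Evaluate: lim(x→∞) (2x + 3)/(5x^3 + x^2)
This is an ∞/∞ indeterminate form.

Apply L'Hôpital's rule: differentiate numerator and denominator separately.
  f(x) = 2·x + 3   ⇒   f'(x) = 2
  g(x) = 5·x^3 + x^2   ⇒   g'(x) = 15·x^2 + 2·x
  lim(x→∞) f'(x)/g'(x) = lim(x→∞) (2)/(15·x^2 + 2·x)
  = 0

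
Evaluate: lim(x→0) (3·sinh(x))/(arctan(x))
This is a 0/0 indeterminate form.

Apply L'Hôpital's rule: differentiate numerator and denominator separately.
  f(x) = 3·sinh(x)   ⇒   f'(x) = 3·cosh(x)
  g(x) = atan(x)   ⇒   g'(x) = 1/(x^2 + 1)
  lim(x→0) f'(x)/g'(x) = lim(x→0) (3·cosh(x))/(1/(x^2 + 1))
  = 3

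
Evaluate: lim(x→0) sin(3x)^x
This is an exponential indeterminate form.

For exponential indeterminate forms, take the natural log:
  Let L = lim(x→0) sin(3x)^x
  Then ln(L) = lim(x→0) [exponent × ln(base)]
  Evaluate using L'Hôpital or standard limits, then exponentiate.
  L = 1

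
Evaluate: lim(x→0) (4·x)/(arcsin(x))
This is a 0/0 indeterminate form.

Apply L'Hôpital's rule: differentiate numerator and denominator separately.
  f(x) = 4·x   ⇒   f'(x) = 4
  g(x) = asin(x)   ⇒   g'(x) = 1/sqrt(1 - x^2)
  lim(x→0) f'(x)/g'(x) = lim(x→0) (4)/(1/sqrt(1 - x^2))
  = 4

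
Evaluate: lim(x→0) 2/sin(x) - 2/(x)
This is an ∞-∞ indeterminate form.

Combine fractions or rationalize to convert ∞-∞ to 0/0 form:
  lim(x→0) 2/sin(x) - 2/(x) = 0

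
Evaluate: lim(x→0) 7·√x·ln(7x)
This is a 0·∞ indeterminate form.

Rewrite 0·∞ as a quotient (0/0 or ∞/∞ form), then apply L'Hôpital's rule:
  lim(x→0) 7·√x·ln(7x) = 0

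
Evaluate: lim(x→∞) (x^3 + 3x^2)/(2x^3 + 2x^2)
This is an ∞/∞ indeterminate form.

Apply L'Hôpital's rule: differentiate numerator and denominator separately.
  f(x) = x^3 + 3·x^2   ⇒   f'(x) = 3·x^2 + 6·x
  g(x) = 2·x^3 + 2·x^2   ⇒   g'(x) = 6·x^2 + 4·x
  lim(x→∞) f'(x)/g'(x) = lim(x→∞) (3·x^2 + 6·x)/(6·x^2 + 4·x)
  = 1/2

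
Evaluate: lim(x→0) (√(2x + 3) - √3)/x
This is a standard limit.

Factor or rationalize the expression:
  lim(x→0) (√(2x + 3) - √3)/x = sqrt(3)/3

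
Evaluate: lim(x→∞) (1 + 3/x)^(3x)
This is an exponential indeterminate form.

For exponential indeterminate forms, take the natural log:
  Let L = lim(x→∞) (1 + 3/x)^(3x)
  Then ln(L) = lim(x→∞) [exponent × ln(base)]
  Evaluate using L'Hôpital or standard limits, then exponentiate.
  L = e^(9)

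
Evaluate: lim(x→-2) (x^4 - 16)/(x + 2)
This is a standard limit.

Factor or rationalize the expression:
  lim(x→-2) (x^4 - 16)/(x + 2) = -32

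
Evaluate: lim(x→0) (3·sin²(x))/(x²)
This is a 0/0 indeterminate form.

Apply L'Hôpital's rule: differentiate numerator and denominator separately.
  f(x) = 3·sin(x)^2   ⇒   f'(x) = 6·sin(x)·cos(x)
  g(x) = x^2   ⇒   g'(x) = 2·x
  lim(x→0) f'(x)/g'(x) = lim(x→0) (6·sin(x)·cos(x))/(2·x)
  = 3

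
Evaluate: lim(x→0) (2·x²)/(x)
This is a 0/0 indeterminate form.

Apply L'Hôpital's rule: differentiate numerator and denominator separately.
  f(x) = 2·x^2   ⇒   f'(x) = 4·x
  g(x) = x   ⇒   g'(x) = 1
  lim(x→0) f'(x)/g'(x) = lim(x→0) (4·x)/(1)
  = 0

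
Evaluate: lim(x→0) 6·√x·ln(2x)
This is a 0·∞ indeterminate form.

Rewrite 0·∞ as a quotient (0/0 or ∞/∞ form), then apply L'Hôpital's rule:
  lim(x→0) 6·√x·ln(2x) = 0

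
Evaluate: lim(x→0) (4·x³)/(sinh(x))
This is a 0/0 indeterminate form.

Apply L'Hôpital's rule: differentiate numerator and denominator separately.
  f(x) = 4·x^3   ⇒   f'(x) = 12·x^2
  g(x) = sinh(x)   ⇒   g'(x) = cosh(x)
  lim(x→0) f'(x)/g'(x) = lim(x→0) (12·x^2)/(cosh(x))
  = 0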